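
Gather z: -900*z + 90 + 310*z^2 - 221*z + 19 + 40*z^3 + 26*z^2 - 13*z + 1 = 40*z^3 + 336*z^2 - 1134*z + 110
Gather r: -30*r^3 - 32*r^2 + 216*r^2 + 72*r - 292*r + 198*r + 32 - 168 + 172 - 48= -30*r^3 + 184*r^2 - 22*r - 12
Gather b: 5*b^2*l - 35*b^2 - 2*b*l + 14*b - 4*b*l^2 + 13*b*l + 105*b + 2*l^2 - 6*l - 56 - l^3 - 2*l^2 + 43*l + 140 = b^2*(5*l - 35) + b*(-4*l^2 + 11*l + 119) - l^3 + 37*l + 84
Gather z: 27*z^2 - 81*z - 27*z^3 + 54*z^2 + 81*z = -27*z^3 + 81*z^2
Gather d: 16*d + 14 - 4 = 16*d + 10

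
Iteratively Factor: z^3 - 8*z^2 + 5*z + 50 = (z + 2)*(z^2 - 10*z + 25) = (z - 5)*(z + 2)*(z - 5)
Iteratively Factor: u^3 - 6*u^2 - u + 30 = (u + 2)*(u^2 - 8*u + 15) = (u - 3)*(u + 2)*(u - 5)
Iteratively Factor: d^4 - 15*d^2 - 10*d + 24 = (d + 3)*(d^3 - 3*d^2 - 6*d + 8) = (d - 4)*(d + 3)*(d^2 + d - 2) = (d - 4)*(d + 2)*(d + 3)*(d - 1)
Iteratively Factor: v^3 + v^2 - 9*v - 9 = (v - 3)*(v^2 + 4*v + 3) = (v - 3)*(v + 1)*(v + 3)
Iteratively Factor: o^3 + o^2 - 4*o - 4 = (o - 2)*(o^2 + 3*o + 2) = (o - 2)*(o + 1)*(o + 2)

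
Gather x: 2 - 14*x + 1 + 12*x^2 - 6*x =12*x^2 - 20*x + 3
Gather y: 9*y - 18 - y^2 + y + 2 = -y^2 + 10*y - 16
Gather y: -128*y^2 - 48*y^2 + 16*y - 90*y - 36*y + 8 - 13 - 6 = -176*y^2 - 110*y - 11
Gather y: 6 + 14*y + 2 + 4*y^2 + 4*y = 4*y^2 + 18*y + 8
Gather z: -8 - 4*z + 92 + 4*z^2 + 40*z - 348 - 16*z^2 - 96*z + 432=-12*z^2 - 60*z + 168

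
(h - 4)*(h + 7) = h^2 + 3*h - 28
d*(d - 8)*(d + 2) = d^3 - 6*d^2 - 16*d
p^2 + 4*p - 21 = (p - 3)*(p + 7)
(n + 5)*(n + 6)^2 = n^3 + 17*n^2 + 96*n + 180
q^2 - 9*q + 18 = (q - 6)*(q - 3)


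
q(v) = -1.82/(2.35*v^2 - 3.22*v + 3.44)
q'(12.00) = 0.00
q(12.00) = -0.01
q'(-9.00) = -0.00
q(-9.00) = -0.01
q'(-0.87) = -0.21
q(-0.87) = -0.23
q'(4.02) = 0.04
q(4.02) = -0.06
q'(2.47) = 0.16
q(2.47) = -0.19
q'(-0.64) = -0.27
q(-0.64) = -0.28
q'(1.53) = 0.45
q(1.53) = -0.45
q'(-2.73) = -0.03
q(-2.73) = -0.06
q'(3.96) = 0.04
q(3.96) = -0.07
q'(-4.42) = -0.01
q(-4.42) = -0.03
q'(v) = -1.82*(3.22 - 4.7*v)/(2.35*v^2 - 3.22*v + 3.44)^2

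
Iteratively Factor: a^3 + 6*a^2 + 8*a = (a + 2)*(a^2 + 4*a) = a*(a + 2)*(a + 4)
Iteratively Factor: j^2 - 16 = (j + 4)*(j - 4)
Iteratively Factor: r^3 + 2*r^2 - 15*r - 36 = (r + 3)*(r^2 - r - 12) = (r - 4)*(r + 3)*(r + 3)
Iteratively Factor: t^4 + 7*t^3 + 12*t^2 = (t + 3)*(t^3 + 4*t^2) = t*(t + 3)*(t^2 + 4*t) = t*(t + 3)*(t + 4)*(t)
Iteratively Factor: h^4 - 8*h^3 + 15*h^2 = (h)*(h^3 - 8*h^2 + 15*h) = h*(h - 3)*(h^2 - 5*h) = h^2*(h - 3)*(h - 5)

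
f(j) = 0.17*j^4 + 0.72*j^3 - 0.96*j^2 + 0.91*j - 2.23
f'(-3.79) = 2.19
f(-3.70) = -23.35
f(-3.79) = -23.59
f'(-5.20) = -26.31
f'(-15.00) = -1779.29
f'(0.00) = 0.91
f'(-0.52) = 2.40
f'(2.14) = 13.36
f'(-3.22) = 6.79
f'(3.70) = 57.82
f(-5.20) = -9.86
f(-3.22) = -20.88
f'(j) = 0.68*j^3 + 2.16*j^2 - 1.92*j + 0.91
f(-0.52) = -3.05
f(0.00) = -2.23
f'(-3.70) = 3.14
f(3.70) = 56.33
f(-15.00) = 5944.37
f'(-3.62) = 3.91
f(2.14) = 5.94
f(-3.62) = -23.07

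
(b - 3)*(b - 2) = b^2 - 5*b + 6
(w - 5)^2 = w^2 - 10*w + 25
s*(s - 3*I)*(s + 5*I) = s^3 + 2*I*s^2 + 15*s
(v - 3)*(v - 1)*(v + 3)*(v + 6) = v^4 + 5*v^3 - 15*v^2 - 45*v + 54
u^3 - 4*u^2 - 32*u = u*(u - 8)*(u + 4)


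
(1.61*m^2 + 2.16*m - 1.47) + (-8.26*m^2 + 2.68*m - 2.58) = -6.65*m^2 + 4.84*m - 4.05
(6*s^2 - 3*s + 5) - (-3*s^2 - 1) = 9*s^2 - 3*s + 6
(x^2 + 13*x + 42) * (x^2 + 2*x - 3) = x^4 + 15*x^3 + 65*x^2 + 45*x - 126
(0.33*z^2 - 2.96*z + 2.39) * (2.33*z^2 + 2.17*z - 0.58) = 0.7689*z^4 - 6.1807*z^3 - 1.0459*z^2 + 6.9031*z - 1.3862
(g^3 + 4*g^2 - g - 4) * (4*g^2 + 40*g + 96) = 4*g^5 + 56*g^4 + 252*g^3 + 328*g^2 - 256*g - 384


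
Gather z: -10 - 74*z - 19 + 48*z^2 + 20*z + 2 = 48*z^2 - 54*z - 27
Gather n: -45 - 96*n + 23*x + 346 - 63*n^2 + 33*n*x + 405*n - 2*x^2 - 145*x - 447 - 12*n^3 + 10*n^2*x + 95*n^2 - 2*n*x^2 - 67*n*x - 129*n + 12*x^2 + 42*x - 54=-12*n^3 + n^2*(10*x + 32) + n*(-2*x^2 - 34*x + 180) + 10*x^2 - 80*x - 200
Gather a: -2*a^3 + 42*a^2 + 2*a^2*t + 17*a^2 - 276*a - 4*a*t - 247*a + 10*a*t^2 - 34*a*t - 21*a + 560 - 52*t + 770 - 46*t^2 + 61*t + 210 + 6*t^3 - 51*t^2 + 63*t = -2*a^3 + a^2*(2*t + 59) + a*(10*t^2 - 38*t - 544) + 6*t^3 - 97*t^2 + 72*t + 1540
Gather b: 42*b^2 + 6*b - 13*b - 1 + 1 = 42*b^2 - 7*b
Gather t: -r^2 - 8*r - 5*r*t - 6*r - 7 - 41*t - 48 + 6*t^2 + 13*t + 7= -r^2 - 14*r + 6*t^2 + t*(-5*r - 28) - 48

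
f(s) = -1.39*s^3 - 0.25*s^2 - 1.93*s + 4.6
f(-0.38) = 5.37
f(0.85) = 1.93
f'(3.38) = -51.26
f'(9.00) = -344.20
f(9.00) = -1046.33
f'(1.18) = -8.33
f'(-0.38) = -2.34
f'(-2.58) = -28.40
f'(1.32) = -9.86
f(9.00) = -1046.33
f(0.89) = 1.70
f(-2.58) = 31.79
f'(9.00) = -344.20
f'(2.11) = -21.55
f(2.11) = -13.64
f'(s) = -4.17*s^2 - 0.5*s - 1.93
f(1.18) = -0.31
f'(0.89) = -5.68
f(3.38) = -58.45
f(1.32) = -1.58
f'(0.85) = -5.37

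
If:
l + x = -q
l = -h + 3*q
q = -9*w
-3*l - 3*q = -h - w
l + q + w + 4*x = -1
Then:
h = 1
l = -1/109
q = 36/109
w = -4/109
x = -35/109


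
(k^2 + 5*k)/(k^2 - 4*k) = (k + 5)/(k - 4)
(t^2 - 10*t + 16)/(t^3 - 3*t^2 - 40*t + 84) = (t - 8)/(t^2 - t - 42)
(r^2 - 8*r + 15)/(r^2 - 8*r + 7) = (r^2 - 8*r + 15)/(r^2 - 8*r + 7)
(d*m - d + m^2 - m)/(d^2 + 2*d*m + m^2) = (m - 1)/(d + m)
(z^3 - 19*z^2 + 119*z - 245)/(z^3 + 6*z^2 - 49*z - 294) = (z^2 - 12*z + 35)/(z^2 + 13*z + 42)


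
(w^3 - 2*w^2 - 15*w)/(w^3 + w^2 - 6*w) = (w - 5)/(w - 2)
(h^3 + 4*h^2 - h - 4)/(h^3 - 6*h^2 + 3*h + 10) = (h^2 + 3*h - 4)/(h^2 - 7*h + 10)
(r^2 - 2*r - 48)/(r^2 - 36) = (r - 8)/(r - 6)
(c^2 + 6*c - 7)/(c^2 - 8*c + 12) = (c^2 + 6*c - 7)/(c^2 - 8*c + 12)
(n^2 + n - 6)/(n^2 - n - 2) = (n + 3)/(n + 1)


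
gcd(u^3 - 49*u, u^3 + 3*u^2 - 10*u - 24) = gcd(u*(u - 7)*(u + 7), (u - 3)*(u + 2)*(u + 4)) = 1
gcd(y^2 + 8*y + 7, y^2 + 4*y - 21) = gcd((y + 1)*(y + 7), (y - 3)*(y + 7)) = y + 7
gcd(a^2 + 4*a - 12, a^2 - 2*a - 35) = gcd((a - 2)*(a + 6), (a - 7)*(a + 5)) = 1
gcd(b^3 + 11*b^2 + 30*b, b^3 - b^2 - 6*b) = b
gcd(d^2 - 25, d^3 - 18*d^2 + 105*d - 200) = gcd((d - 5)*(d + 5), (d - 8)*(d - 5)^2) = d - 5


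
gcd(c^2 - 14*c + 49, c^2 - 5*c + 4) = 1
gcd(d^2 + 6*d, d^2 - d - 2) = 1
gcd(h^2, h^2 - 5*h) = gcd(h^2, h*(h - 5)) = h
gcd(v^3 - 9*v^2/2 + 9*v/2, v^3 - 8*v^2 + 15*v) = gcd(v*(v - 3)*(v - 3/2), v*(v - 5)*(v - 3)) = v^2 - 3*v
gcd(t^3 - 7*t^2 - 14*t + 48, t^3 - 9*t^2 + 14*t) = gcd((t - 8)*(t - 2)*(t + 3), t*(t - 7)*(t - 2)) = t - 2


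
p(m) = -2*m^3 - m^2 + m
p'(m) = -6*m^2 - 2*m + 1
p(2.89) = -53.74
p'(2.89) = -54.89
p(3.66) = -107.79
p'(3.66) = -86.69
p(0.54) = -0.07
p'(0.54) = -1.83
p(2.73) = -45.42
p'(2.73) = -49.18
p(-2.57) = 24.77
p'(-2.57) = -33.49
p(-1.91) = 8.38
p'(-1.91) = -17.07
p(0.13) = 0.11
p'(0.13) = 0.64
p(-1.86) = 7.55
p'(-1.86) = -16.04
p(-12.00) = 3300.00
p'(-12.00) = -839.00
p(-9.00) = 1368.00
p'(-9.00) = -467.00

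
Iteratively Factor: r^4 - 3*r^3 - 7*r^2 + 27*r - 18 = (r + 3)*(r^3 - 6*r^2 + 11*r - 6) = (r - 3)*(r + 3)*(r^2 - 3*r + 2) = (r - 3)*(r - 1)*(r + 3)*(r - 2)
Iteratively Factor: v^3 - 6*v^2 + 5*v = (v)*(v^2 - 6*v + 5) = v*(v - 5)*(v - 1)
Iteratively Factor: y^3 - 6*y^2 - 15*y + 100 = (y - 5)*(y^2 - y - 20) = (y - 5)*(y + 4)*(y - 5)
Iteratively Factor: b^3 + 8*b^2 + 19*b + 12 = (b + 3)*(b^2 + 5*b + 4) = (b + 1)*(b + 3)*(b + 4)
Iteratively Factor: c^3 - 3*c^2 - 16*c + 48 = (c - 4)*(c^2 + c - 12) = (c - 4)*(c + 4)*(c - 3)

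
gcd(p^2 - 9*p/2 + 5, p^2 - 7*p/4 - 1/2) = p - 2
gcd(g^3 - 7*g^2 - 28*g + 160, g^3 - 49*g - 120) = g^2 - 3*g - 40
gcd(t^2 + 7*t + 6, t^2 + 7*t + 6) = t^2 + 7*t + 6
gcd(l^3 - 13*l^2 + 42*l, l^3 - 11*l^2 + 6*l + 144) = l - 6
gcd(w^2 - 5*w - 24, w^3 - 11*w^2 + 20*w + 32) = w - 8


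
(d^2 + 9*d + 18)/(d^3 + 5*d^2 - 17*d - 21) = (d^2 + 9*d + 18)/(d^3 + 5*d^2 - 17*d - 21)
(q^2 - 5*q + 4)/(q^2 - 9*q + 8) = (q - 4)/(q - 8)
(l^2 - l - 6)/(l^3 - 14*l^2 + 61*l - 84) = (l + 2)/(l^2 - 11*l + 28)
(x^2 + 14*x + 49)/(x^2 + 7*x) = (x + 7)/x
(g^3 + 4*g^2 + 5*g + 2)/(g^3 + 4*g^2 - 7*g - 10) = (g^2 + 3*g + 2)/(g^2 + 3*g - 10)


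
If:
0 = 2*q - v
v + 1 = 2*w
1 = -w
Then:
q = -3/2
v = -3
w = -1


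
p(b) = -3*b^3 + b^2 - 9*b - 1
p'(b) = -9*b^2 + 2*b - 9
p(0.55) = -6.15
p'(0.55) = -10.62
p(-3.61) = 185.66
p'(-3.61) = -133.51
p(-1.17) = 15.70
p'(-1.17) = -23.66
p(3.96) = -207.26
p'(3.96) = -142.21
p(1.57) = -24.27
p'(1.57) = -28.04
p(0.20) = -2.78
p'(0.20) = -8.96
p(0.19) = -2.69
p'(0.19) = -8.94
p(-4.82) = 401.55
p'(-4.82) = -227.73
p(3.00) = -100.00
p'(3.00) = -84.00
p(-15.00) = 10484.00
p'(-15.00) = -2064.00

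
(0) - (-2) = 2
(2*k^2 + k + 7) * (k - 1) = 2*k^3 - k^2 + 6*k - 7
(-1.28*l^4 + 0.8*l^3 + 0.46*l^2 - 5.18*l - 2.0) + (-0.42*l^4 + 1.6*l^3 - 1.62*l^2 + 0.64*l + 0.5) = -1.7*l^4 + 2.4*l^3 - 1.16*l^2 - 4.54*l - 1.5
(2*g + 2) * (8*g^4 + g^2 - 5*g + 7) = 16*g^5 + 16*g^4 + 2*g^3 - 8*g^2 + 4*g + 14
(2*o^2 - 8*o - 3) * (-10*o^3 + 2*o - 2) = -20*o^5 + 80*o^4 + 34*o^3 - 20*o^2 + 10*o + 6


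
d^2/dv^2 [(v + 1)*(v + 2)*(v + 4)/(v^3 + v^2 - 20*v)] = 4*(3*v^6 + 51*v^5 + 255*v^4 + 449*v^3 - 228*v^2 - 240*v + 1600)/(v^3*(v^6 + 3*v^5 - 57*v^4 - 119*v^3 + 1140*v^2 + 1200*v - 8000))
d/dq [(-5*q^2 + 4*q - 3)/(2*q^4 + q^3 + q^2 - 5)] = (q*(5*q^2 - 4*q + 3)*(8*q^2 + 3*q + 2) + 2*(2 - 5*q)*(2*q^4 + q^3 + q^2 - 5))/(2*q^4 + q^3 + q^2 - 5)^2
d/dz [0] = 0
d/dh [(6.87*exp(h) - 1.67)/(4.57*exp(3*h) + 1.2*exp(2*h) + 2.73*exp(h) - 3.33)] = (-62.7918*exp(3*h) + 14.6517*exp(2*h) + 4.008*exp(h) - 18.318)*exp(h)/(20.8849*exp(6*h) + 10.968*exp(5*h) + 26.3922*exp(4*h) - 23.8842*exp(3*h) - 0.5391*exp(2*h) - 18.1818*exp(h) + 11.0889)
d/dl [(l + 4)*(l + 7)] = 2*l + 11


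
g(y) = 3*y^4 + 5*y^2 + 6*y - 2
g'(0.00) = 6.00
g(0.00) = -2.00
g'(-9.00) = -8832.00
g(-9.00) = 20032.00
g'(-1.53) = -52.28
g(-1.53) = 16.96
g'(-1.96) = -103.95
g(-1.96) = 49.72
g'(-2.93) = -325.15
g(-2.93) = 244.45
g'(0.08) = 6.81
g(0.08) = -1.49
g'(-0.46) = 0.23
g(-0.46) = -3.57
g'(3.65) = 626.03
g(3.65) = 618.98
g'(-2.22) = -147.49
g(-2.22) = 82.19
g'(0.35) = 10.01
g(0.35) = 0.76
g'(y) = 12*y^3 + 10*y + 6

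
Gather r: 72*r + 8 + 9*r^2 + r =9*r^2 + 73*r + 8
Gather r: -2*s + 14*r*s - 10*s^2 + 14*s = 14*r*s - 10*s^2 + 12*s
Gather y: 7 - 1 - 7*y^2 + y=-7*y^2 + y + 6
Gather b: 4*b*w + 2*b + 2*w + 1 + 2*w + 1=b*(4*w + 2) + 4*w + 2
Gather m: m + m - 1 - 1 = 2*m - 2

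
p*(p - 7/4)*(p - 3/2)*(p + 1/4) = p^4 - 3*p^3 + 29*p^2/16 + 21*p/32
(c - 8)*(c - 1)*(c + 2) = c^3 - 7*c^2 - 10*c + 16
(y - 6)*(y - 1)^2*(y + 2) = y^4 - 6*y^3 - 3*y^2 + 20*y - 12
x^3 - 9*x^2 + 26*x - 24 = (x - 4)*(x - 3)*(x - 2)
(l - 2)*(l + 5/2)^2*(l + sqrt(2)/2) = l^4 + sqrt(2)*l^3/2 + 3*l^3 - 15*l^2/4 + 3*sqrt(2)*l^2/2 - 25*l/2 - 15*sqrt(2)*l/8 - 25*sqrt(2)/4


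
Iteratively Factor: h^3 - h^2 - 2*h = (h)*(h^2 - h - 2) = h*(h + 1)*(h - 2)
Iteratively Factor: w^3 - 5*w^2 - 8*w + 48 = (w + 3)*(w^2 - 8*w + 16) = (w - 4)*(w + 3)*(w - 4)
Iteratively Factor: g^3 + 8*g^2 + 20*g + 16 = (g + 2)*(g^2 + 6*g + 8) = (g + 2)^2*(g + 4)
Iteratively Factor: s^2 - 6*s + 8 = (s - 2)*(s - 4)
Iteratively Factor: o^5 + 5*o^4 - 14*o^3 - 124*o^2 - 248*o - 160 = (o + 4)*(o^4 + o^3 - 18*o^2 - 52*o - 40) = (o + 2)*(o + 4)*(o^3 - o^2 - 16*o - 20) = (o + 2)^2*(o + 4)*(o^2 - 3*o - 10) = (o - 5)*(o + 2)^2*(o + 4)*(o + 2)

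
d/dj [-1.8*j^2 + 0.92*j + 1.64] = 0.92 - 3.6*j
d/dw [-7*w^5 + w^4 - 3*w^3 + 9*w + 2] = -35*w^4 + 4*w^3 - 9*w^2 + 9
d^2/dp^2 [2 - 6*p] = 0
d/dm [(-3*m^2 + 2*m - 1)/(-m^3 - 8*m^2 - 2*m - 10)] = (-3*m^4 + 4*m^3 + 19*m^2 + 44*m - 22)/(m^6 + 16*m^5 + 68*m^4 + 52*m^3 + 164*m^2 + 40*m + 100)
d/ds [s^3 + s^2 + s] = 3*s^2 + 2*s + 1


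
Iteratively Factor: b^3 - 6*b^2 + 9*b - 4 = (b - 4)*(b^2 - 2*b + 1) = (b - 4)*(b - 1)*(b - 1)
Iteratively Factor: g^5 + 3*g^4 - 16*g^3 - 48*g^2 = (g - 4)*(g^4 + 7*g^3 + 12*g^2) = g*(g - 4)*(g^3 + 7*g^2 + 12*g) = g^2*(g - 4)*(g^2 + 7*g + 12) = g^2*(g - 4)*(g + 4)*(g + 3)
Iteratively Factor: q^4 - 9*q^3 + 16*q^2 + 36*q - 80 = (q - 4)*(q^3 - 5*q^2 - 4*q + 20) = (q - 4)*(q + 2)*(q^2 - 7*q + 10) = (q - 4)*(q - 2)*(q + 2)*(q - 5)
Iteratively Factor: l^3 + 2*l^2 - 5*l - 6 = (l + 3)*(l^2 - l - 2) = (l + 1)*(l + 3)*(l - 2)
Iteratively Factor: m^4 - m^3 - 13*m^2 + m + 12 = (m - 1)*(m^3 - 13*m - 12) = (m - 4)*(m - 1)*(m^2 + 4*m + 3) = (m - 4)*(m - 1)*(m + 3)*(m + 1)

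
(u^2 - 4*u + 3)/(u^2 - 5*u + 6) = (u - 1)/(u - 2)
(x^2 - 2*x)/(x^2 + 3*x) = (x - 2)/(x + 3)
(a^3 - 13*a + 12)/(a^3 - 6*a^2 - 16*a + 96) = (a^2 - 4*a + 3)/(a^2 - 10*a + 24)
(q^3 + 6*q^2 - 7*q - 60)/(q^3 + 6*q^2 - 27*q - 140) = (q^2 + 2*q - 15)/(q^2 + 2*q - 35)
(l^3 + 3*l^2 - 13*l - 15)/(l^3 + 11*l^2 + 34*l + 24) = (l^2 + 2*l - 15)/(l^2 + 10*l + 24)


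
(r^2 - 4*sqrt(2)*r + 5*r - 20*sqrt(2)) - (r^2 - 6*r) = -4*sqrt(2)*r + 11*r - 20*sqrt(2)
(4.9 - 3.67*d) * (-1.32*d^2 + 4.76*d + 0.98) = 4.8444*d^3 - 23.9372*d^2 + 19.7274*d + 4.802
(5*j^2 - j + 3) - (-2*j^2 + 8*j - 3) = 7*j^2 - 9*j + 6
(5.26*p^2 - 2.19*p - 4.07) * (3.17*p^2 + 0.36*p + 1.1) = 16.6742*p^4 - 5.0487*p^3 - 7.9043*p^2 - 3.8742*p - 4.477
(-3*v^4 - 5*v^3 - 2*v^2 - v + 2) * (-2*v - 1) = 6*v^5 + 13*v^4 + 9*v^3 + 4*v^2 - 3*v - 2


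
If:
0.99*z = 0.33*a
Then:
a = 3.0*z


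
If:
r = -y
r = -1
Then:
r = -1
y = 1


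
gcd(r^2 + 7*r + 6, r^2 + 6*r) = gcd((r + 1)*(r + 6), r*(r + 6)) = r + 6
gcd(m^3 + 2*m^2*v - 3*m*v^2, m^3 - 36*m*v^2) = m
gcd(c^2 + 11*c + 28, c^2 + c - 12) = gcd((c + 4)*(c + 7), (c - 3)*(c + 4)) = c + 4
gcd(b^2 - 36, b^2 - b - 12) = 1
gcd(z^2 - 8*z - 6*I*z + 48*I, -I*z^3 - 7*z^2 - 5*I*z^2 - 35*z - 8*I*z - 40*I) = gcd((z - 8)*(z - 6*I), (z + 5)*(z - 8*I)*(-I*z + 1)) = 1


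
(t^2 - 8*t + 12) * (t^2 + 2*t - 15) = t^4 - 6*t^3 - 19*t^2 + 144*t - 180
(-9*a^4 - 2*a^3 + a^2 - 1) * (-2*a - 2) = 18*a^5 + 22*a^4 + 2*a^3 - 2*a^2 + 2*a + 2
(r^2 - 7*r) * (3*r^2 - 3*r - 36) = 3*r^4 - 24*r^3 - 15*r^2 + 252*r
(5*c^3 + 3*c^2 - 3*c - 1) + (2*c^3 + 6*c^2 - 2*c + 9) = 7*c^3 + 9*c^2 - 5*c + 8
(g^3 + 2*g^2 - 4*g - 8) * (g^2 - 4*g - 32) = g^5 - 2*g^4 - 44*g^3 - 56*g^2 + 160*g + 256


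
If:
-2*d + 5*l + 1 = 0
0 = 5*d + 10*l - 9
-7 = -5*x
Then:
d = 11/9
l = 13/45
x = 7/5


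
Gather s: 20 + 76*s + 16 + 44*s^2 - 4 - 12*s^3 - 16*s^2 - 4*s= -12*s^3 + 28*s^2 + 72*s + 32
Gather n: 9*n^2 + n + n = 9*n^2 + 2*n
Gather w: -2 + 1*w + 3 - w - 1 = 0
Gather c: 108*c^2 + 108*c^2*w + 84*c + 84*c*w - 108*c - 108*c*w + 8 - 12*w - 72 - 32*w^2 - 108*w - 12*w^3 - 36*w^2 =c^2*(108*w + 108) + c*(-24*w - 24) - 12*w^3 - 68*w^2 - 120*w - 64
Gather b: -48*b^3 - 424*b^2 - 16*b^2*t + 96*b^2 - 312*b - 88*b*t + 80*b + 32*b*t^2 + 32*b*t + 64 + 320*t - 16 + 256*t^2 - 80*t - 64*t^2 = -48*b^3 + b^2*(-16*t - 328) + b*(32*t^2 - 56*t - 232) + 192*t^2 + 240*t + 48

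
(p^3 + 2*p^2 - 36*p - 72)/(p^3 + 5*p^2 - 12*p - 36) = (p - 6)/(p - 3)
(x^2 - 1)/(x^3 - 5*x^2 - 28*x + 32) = (x + 1)/(x^2 - 4*x - 32)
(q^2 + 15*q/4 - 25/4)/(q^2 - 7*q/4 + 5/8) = 2*(q + 5)/(2*q - 1)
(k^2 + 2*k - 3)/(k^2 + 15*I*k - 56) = (k^2 + 2*k - 3)/(k^2 + 15*I*k - 56)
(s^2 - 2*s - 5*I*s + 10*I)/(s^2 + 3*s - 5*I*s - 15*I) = (s - 2)/(s + 3)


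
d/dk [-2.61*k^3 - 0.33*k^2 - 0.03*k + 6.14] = -7.83*k^2 - 0.66*k - 0.03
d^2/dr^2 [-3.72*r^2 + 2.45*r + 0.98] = -7.44000000000000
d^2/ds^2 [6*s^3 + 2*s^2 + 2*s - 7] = 36*s + 4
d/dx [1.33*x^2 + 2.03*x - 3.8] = 2.66*x + 2.03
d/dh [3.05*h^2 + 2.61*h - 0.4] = 6.1*h + 2.61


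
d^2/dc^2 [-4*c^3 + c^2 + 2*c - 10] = 2 - 24*c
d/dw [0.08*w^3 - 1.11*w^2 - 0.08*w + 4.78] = 0.24*w^2 - 2.22*w - 0.08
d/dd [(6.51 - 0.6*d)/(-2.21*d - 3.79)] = (36.821031*d + 63.145569)/(2.21*d + 3.79)^3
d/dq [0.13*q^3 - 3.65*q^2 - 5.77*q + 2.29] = 0.39*q^2 - 7.3*q - 5.77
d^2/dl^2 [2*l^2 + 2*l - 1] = 4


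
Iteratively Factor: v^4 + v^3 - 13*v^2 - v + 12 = (v - 1)*(v^3 + 2*v^2 - 11*v - 12) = (v - 1)*(v + 4)*(v^2 - 2*v - 3) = (v - 1)*(v + 1)*(v + 4)*(v - 3)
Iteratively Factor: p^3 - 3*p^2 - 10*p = (p + 2)*(p^2 - 5*p) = p*(p + 2)*(p - 5)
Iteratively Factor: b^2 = (b)*(b)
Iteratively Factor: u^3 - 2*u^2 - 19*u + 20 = (u + 4)*(u^2 - 6*u + 5) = (u - 1)*(u + 4)*(u - 5)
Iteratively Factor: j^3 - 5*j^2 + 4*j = (j - 4)*(j^2 - j) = (j - 4)*(j - 1)*(j)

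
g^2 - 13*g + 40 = (g - 8)*(g - 5)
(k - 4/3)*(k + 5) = k^2 + 11*k/3 - 20/3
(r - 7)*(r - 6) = r^2 - 13*r + 42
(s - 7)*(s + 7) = s^2 - 49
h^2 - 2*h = h*(h - 2)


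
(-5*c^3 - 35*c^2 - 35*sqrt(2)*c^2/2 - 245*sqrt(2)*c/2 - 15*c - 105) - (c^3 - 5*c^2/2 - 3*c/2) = -6*c^3 - 65*c^2/2 - 35*sqrt(2)*c^2/2 - 245*sqrt(2)*c/2 - 27*c/2 - 105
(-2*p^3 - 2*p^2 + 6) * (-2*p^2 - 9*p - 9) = 4*p^5 + 22*p^4 + 36*p^3 + 6*p^2 - 54*p - 54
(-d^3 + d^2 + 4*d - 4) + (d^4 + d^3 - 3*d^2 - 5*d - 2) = d^4 - 2*d^2 - d - 6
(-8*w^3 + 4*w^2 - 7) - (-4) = -8*w^3 + 4*w^2 - 3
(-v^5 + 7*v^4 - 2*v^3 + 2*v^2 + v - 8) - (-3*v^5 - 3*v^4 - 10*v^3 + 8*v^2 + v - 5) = 2*v^5 + 10*v^4 + 8*v^3 - 6*v^2 - 3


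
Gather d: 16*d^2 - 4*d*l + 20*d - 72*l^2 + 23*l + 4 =16*d^2 + d*(20 - 4*l) - 72*l^2 + 23*l + 4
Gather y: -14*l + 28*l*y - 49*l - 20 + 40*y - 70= -63*l + y*(28*l + 40) - 90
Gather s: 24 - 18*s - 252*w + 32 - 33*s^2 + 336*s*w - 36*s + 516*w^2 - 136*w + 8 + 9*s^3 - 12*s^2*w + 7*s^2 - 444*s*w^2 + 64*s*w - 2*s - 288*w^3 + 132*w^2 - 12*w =9*s^3 + s^2*(-12*w - 26) + s*(-444*w^2 + 400*w - 56) - 288*w^3 + 648*w^2 - 400*w + 64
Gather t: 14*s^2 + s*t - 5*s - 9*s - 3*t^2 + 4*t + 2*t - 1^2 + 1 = 14*s^2 - 14*s - 3*t^2 + t*(s + 6)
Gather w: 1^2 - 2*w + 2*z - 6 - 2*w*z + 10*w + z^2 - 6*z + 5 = w*(8 - 2*z) + z^2 - 4*z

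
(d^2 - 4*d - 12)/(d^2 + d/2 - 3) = 2*(d - 6)/(2*d - 3)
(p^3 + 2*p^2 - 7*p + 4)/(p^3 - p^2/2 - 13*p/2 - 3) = 2*(-p^3 - 2*p^2 + 7*p - 4)/(-2*p^3 + p^2 + 13*p + 6)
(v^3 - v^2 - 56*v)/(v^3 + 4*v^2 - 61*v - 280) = v/(v + 5)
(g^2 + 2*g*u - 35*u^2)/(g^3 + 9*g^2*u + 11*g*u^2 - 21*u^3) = (-g + 5*u)/(-g^2 - 2*g*u + 3*u^2)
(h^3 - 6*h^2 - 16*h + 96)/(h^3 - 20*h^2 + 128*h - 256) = (h^2 - 2*h - 24)/(h^2 - 16*h + 64)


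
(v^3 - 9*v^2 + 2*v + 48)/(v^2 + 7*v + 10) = (v^2 - 11*v + 24)/(v + 5)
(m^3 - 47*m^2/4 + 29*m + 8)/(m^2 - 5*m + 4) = (m^2 - 31*m/4 - 2)/(m - 1)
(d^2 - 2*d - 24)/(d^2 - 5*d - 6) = (d + 4)/(d + 1)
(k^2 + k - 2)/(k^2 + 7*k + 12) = (k^2 + k - 2)/(k^2 + 7*k + 12)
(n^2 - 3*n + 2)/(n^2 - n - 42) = (-n^2 + 3*n - 2)/(-n^2 + n + 42)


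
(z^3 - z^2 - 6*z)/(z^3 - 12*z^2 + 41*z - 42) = z*(z + 2)/(z^2 - 9*z + 14)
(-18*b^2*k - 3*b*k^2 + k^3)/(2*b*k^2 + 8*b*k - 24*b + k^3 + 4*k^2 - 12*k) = k*(-18*b^2 - 3*b*k + k^2)/(2*b*k^2 + 8*b*k - 24*b + k^3 + 4*k^2 - 12*k)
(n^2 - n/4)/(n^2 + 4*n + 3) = n*(4*n - 1)/(4*(n^2 + 4*n + 3))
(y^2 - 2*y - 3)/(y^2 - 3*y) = (y + 1)/y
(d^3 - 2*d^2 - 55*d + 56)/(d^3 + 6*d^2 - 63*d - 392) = (d - 1)/(d + 7)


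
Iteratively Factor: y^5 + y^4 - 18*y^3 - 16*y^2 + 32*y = (y + 4)*(y^4 - 3*y^3 - 6*y^2 + 8*y) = (y - 1)*(y + 4)*(y^3 - 2*y^2 - 8*y) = (y - 4)*(y - 1)*(y + 4)*(y^2 + 2*y) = y*(y - 4)*(y - 1)*(y + 4)*(y + 2)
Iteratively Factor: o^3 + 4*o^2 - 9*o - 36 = (o - 3)*(o^2 + 7*o + 12) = (o - 3)*(o + 3)*(o + 4)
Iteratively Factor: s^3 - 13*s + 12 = (s + 4)*(s^2 - 4*s + 3) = (s - 3)*(s + 4)*(s - 1)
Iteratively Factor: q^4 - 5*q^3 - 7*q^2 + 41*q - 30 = (q - 2)*(q^3 - 3*q^2 - 13*q + 15) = (q - 5)*(q - 2)*(q^2 + 2*q - 3) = (q - 5)*(q - 2)*(q - 1)*(q + 3)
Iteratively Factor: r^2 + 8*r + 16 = (r + 4)*(r + 4)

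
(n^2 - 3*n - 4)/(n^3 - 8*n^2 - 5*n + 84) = (n + 1)/(n^2 - 4*n - 21)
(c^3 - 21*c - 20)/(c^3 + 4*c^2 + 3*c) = (c^2 - c - 20)/(c*(c + 3))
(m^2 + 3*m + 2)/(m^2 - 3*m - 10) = (m + 1)/(m - 5)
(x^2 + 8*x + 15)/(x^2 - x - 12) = (x + 5)/(x - 4)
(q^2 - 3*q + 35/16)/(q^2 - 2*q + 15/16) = (4*q - 7)/(4*q - 3)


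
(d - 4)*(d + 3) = d^2 - d - 12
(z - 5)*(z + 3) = z^2 - 2*z - 15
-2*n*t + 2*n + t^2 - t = (-2*n + t)*(t - 1)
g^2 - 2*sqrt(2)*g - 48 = (g - 6*sqrt(2))*(g + 4*sqrt(2))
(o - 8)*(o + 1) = o^2 - 7*o - 8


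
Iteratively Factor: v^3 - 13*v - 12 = (v - 4)*(v^2 + 4*v + 3) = (v - 4)*(v + 1)*(v + 3)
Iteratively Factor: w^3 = (w)*(w^2) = w^2*(w)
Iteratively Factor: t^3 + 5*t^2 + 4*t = (t + 4)*(t^2 + t) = t*(t + 4)*(t + 1)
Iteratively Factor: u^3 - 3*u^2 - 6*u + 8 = (u + 2)*(u^2 - 5*u + 4) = (u - 4)*(u + 2)*(u - 1)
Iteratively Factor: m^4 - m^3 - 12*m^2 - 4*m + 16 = (m - 4)*(m^3 + 3*m^2 - 4) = (m - 4)*(m + 2)*(m^2 + m - 2) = (m - 4)*(m + 2)^2*(m - 1)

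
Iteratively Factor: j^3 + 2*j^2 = (j + 2)*(j^2) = j*(j + 2)*(j)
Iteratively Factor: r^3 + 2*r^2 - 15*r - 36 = (r + 3)*(r^2 - r - 12) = (r + 3)^2*(r - 4)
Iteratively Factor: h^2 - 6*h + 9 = (h - 3)*(h - 3)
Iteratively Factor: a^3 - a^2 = (a)*(a^2 - a) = a*(a - 1)*(a)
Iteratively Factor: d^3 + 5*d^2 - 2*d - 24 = (d + 4)*(d^2 + d - 6) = (d - 2)*(d + 4)*(d + 3)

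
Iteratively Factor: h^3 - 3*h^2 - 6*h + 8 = (h - 1)*(h^2 - 2*h - 8) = (h - 1)*(h + 2)*(h - 4)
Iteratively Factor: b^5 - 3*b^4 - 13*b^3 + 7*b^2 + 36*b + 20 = (b + 2)*(b^4 - 5*b^3 - 3*b^2 + 13*b + 10) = (b + 1)*(b + 2)*(b^3 - 6*b^2 + 3*b + 10) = (b + 1)^2*(b + 2)*(b^2 - 7*b + 10) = (b - 2)*(b + 1)^2*(b + 2)*(b - 5)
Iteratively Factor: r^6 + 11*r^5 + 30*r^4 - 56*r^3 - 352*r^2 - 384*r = (r + 2)*(r^5 + 9*r^4 + 12*r^3 - 80*r^2 - 192*r) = (r + 2)*(r + 4)*(r^4 + 5*r^3 - 8*r^2 - 48*r) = (r - 3)*(r + 2)*(r + 4)*(r^3 + 8*r^2 + 16*r) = (r - 3)*(r + 2)*(r + 4)^2*(r^2 + 4*r) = (r - 3)*(r + 2)*(r + 4)^3*(r)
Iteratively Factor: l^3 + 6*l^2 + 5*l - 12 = (l + 4)*(l^2 + 2*l - 3) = (l + 3)*(l + 4)*(l - 1)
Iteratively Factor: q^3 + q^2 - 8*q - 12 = (q - 3)*(q^2 + 4*q + 4) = (q - 3)*(q + 2)*(q + 2)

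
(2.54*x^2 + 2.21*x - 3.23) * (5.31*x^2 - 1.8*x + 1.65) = 13.4874*x^4 + 7.1631*x^3 - 16.9383*x^2 + 9.4605*x - 5.3295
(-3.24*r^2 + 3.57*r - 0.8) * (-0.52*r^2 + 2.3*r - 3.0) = 1.6848*r^4 - 9.3084*r^3 + 18.347*r^2 - 12.55*r + 2.4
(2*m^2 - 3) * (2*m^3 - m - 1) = 4*m^5 - 8*m^3 - 2*m^2 + 3*m + 3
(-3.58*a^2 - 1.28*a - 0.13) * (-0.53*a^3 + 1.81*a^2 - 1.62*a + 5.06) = 1.8974*a^5 - 5.8014*a^4 + 3.5517*a^3 - 16.2765*a^2 - 6.2662*a - 0.6578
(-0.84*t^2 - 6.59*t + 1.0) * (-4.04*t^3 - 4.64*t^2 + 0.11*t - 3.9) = 3.3936*t^5 + 30.5212*t^4 + 26.4452*t^3 - 2.0889*t^2 + 25.811*t - 3.9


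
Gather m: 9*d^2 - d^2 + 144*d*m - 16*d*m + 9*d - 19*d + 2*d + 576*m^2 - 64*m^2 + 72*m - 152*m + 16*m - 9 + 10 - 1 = 8*d^2 - 8*d + 512*m^2 + m*(128*d - 64)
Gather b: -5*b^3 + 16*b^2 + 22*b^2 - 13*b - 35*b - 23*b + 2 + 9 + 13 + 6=-5*b^3 + 38*b^2 - 71*b + 30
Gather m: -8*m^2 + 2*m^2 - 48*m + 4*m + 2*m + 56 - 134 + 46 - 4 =-6*m^2 - 42*m - 36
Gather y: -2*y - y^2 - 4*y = -y^2 - 6*y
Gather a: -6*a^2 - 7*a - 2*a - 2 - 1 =-6*a^2 - 9*a - 3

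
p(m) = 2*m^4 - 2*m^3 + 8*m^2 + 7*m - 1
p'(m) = 8*m^3 - 6*m^2 + 16*m + 7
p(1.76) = 44.39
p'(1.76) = 60.19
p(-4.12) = 822.08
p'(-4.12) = -720.24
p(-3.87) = 656.26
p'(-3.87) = -608.47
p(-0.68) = -1.00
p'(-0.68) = -9.17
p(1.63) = 37.12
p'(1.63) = 51.78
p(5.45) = 1715.49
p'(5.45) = 1211.01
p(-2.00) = 65.00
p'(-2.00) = -113.00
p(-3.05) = 281.89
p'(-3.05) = -324.60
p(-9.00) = 15164.00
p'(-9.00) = -6455.00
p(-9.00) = 15164.00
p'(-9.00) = -6455.00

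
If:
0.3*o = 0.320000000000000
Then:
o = 1.07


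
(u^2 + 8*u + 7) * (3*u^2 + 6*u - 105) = 3*u^4 + 30*u^3 - 36*u^2 - 798*u - 735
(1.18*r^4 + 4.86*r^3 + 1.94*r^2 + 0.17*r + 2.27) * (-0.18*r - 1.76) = -0.2124*r^5 - 2.9516*r^4 - 8.9028*r^3 - 3.445*r^2 - 0.7078*r - 3.9952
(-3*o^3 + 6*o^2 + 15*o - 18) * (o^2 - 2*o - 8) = -3*o^5 + 12*o^4 + 27*o^3 - 96*o^2 - 84*o + 144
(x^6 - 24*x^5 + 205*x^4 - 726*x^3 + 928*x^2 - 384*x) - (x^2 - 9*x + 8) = x^6 - 24*x^5 + 205*x^4 - 726*x^3 + 927*x^2 - 375*x - 8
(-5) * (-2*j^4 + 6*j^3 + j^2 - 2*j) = 10*j^4 - 30*j^3 - 5*j^2 + 10*j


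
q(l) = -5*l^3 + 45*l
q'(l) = 45 - 15*l^2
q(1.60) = 51.52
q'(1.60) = 6.60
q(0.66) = 28.26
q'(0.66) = 38.47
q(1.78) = 51.90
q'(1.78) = -2.53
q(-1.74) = -51.96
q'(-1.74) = -0.41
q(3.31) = -32.37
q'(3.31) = -119.34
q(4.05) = -149.90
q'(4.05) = -201.04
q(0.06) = 2.70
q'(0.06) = 44.95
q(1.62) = 51.64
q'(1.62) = 5.63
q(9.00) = -3240.00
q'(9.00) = -1170.00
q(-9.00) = 3240.00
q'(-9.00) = -1170.00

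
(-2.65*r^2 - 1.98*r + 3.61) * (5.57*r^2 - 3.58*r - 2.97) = -14.7605*r^4 - 1.5416*r^3 + 35.0666*r^2 - 7.0432*r - 10.7217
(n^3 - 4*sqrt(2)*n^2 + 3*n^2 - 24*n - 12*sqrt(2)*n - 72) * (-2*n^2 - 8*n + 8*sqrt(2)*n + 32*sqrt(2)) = -2*n^5 - 14*n^4 + 16*sqrt(2)*n^4 - 40*n^3 + 112*sqrt(2)*n^3 - 112*n^2 - 1344*sqrt(2)*n - 192*n - 2304*sqrt(2)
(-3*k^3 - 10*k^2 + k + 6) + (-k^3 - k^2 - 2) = -4*k^3 - 11*k^2 + k + 4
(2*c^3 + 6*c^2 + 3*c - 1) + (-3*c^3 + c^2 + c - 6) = -c^3 + 7*c^2 + 4*c - 7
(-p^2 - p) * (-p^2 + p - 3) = p^4 + 2*p^2 + 3*p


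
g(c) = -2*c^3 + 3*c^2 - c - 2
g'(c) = -6*c^2 + 6*c - 1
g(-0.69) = 0.78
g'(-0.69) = -8.00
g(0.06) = -2.05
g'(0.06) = -0.66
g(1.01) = -2.01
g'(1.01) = -1.06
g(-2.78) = 66.94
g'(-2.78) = -64.05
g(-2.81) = 68.87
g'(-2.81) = -65.24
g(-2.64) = 58.35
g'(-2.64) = -58.66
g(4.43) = -121.43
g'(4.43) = -92.17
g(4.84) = -163.32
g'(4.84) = -112.51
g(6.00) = -332.00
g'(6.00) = -181.00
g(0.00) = -2.00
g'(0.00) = -1.00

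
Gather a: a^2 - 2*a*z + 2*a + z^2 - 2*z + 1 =a^2 + a*(2 - 2*z) + z^2 - 2*z + 1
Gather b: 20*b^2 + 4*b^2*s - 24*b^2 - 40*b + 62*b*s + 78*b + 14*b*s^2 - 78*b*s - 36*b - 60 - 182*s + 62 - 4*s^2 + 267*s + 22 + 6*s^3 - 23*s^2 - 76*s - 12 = b^2*(4*s - 4) + b*(14*s^2 - 16*s + 2) + 6*s^3 - 27*s^2 + 9*s + 12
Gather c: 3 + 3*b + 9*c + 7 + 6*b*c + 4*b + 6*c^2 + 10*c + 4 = 7*b + 6*c^2 + c*(6*b + 19) + 14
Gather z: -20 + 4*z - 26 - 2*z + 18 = 2*z - 28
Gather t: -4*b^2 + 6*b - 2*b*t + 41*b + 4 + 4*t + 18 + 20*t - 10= -4*b^2 + 47*b + t*(24 - 2*b) + 12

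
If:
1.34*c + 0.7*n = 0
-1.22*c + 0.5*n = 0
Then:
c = 0.00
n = 0.00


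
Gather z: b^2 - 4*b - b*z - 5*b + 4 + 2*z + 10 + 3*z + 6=b^2 - 9*b + z*(5 - b) + 20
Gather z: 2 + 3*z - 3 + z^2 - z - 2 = z^2 + 2*z - 3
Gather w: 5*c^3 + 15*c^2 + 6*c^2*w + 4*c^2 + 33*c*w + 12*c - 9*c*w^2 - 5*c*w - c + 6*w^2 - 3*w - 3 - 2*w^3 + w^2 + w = 5*c^3 + 19*c^2 + 11*c - 2*w^3 + w^2*(7 - 9*c) + w*(6*c^2 + 28*c - 2) - 3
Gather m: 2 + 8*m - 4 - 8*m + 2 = 0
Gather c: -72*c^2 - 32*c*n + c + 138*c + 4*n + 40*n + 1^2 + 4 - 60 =-72*c^2 + c*(139 - 32*n) + 44*n - 55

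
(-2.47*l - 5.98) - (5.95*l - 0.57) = -8.42*l - 5.41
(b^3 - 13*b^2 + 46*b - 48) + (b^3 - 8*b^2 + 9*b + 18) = 2*b^3 - 21*b^2 + 55*b - 30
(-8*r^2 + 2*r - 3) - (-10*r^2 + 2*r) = 2*r^2 - 3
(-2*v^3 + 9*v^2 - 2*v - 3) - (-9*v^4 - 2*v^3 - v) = 9*v^4 + 9*v^2 - v - 3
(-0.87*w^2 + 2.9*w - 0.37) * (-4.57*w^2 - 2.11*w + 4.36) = 3.9759*w^4 - 11.4173*w^3 - 8.2213*w^2 + 13.4247*w - 1.6132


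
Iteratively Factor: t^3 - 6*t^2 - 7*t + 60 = (t - 5)*(t^2 - t - 12) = (t - 5)*(t + 3)*(t - 4)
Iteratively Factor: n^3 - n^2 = (n)*(n^2 - n) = n^2*(n - 1)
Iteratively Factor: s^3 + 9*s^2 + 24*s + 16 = (s + 4)*(s^2 + 5*s + 4) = (s + 1)*(s + 4)*(s + 4)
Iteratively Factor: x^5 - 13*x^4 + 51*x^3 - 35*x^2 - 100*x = (x - 5)*(x^4 - 8*x^3 + 11*x^2 + 20*x) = (x - 5)^2*(x^3 - 3*x^2 - 4*x) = (x - 5)^2*(x + 1)*(x^2 - 4*x) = (x - 5)^2*(x - 4)*(x + 1)*(x)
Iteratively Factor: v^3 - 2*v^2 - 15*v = (v)*(v^2 - 2*v - 15) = v*(v + 3)*(v - 5)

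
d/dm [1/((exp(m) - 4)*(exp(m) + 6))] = -2*(exp(m) + 1)*exp(m)/(exp(4*m) + 4*exp(3*m) - 44*exp(2*m) - 96*exp(m) + 576)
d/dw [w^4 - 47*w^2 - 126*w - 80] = 4*w^3 - 94*w - 126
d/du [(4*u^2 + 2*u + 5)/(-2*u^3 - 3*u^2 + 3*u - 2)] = (8*u^4 + 8*u^3 + 48*u^2 + 14*u - 19)/(4*u^6 + 12*u^5 - 3*u^4 - 10*u^3 + 21*u^2 - 12*u + 4)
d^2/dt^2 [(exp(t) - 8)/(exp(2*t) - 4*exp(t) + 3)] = (exp(4*t) - 28*exp(3*t) + 78*exp(2*t) - 20*exp(t) - 87)*exp(t)/(exp(6*t) - 12*exp(5*t) + 57*exp(4*t) - 136*exp(3*t) + 171*exp(2*t) - 108*exp(t) + 27)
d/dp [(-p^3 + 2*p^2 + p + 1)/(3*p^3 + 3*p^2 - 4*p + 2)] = (-9*p^4 + 2*p^3 - 26*p^2 + 2*p + 6)/(9*p^6 + 18*p^5 - 15*p^4 - 12*p^3 + 28*p^2 - 16*p + 4)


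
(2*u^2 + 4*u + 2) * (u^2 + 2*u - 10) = 2*u^4 + 8*u^3 - 10*u^2 - 36*u - 20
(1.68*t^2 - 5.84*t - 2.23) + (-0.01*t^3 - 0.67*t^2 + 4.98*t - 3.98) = -0.01*t^3 + 1.01*t^2 - 0.859999999999999*t - 6.21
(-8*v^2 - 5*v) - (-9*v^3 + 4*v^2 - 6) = 9*v^3 - 12*v^2 - 5*v + 6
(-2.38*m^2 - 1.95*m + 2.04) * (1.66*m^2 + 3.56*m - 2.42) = -3.9508*m^4 - 11.7098*m^3 + 2.204*m^2 + 11.9814*m - 4.9368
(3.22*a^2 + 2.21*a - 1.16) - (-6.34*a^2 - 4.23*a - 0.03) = 9.56*a^2 + 6.44*a - 1.13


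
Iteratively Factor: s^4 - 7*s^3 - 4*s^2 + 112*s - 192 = (s - 3)*(s^3 - 4*s^2 - 16*s + 64) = (s - 3)*(s + 4)*(s^2 - 8*s + 16) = (s - 4)*(s - 3)*(s + 4)*(s - 4)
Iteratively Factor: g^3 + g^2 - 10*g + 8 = (g - 1)*(g^2 + 2*g - 8) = (g - 1)*(g + 4)*(g - 2)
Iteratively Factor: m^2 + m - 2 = (m - 1)*(m + 2)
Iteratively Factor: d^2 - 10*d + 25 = (d - 5)*(d - 5)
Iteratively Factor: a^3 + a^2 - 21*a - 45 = (a - 5)*(a^2 + 6*a + 9) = (a - 5)*(a + 3)*(a + 3)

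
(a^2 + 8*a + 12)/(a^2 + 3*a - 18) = (a + 2)/(a - 3)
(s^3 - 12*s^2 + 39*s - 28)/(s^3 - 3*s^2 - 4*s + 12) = (s^3 - 12*s^2 + 39*s - 28)/(s^3 - 3*s^2 - 4*s + 12)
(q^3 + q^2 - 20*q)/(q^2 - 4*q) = q + 5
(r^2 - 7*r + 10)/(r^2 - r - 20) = (r - 2)/(r + 4)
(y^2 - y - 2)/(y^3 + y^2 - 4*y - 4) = 1/(y + 2)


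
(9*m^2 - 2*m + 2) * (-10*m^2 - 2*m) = -90*m^4 + 2*m^3 - 16*m^2 - 4*m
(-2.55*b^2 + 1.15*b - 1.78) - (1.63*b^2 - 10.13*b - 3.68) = -4.18*b^2 + 11.28*b + 1.9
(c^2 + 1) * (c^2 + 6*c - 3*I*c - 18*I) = c^4 + 6*c^3 - 3*I*c^3 + c^2 - 18*I*c^2 + 6*c - 3*I*c - 18*I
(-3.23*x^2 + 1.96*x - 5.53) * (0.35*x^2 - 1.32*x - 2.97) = -1.1305*x^4 + 4.9496*x^3 + 5.0704*x^2 + 1.4784*x + 16.4241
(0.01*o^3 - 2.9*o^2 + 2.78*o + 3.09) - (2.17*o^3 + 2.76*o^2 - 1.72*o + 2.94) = -2.16*o^3 - 5.66*o^2 + 4.5*o + 0.15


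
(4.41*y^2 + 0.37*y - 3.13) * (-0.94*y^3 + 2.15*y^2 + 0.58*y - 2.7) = -4.1454*y^5 + 9.1337*y^4 + 6.2955*y^3 - 18.4219*y^2 - 2.8144*y + 8.451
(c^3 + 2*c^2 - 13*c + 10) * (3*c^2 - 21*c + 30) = 3*c^5 - 15*c^4 - 51*c^3 + 363*c^2 - 600*c + 300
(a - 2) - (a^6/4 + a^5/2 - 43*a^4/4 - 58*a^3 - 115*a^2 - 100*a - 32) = -a^6/4 - a^5/2 + 43*a^4/4 + 58*a^3 + 115*a^2 + 101*a + 30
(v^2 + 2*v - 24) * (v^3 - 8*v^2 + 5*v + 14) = v^5 - 6*v^4 - 35*v^3 + 216*v^2 - 92*v - 336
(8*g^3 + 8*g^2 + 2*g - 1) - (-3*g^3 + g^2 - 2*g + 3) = 11*g^3 + 7*g^2 + 4*g - 4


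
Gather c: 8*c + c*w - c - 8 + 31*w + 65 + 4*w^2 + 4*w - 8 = c*(w + 7) + 4*w^2 + 35*w + 49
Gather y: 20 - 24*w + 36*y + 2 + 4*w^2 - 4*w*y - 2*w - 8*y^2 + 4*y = 4*w^2 - 26*w - 8*y^2 + y*(40 - 4*w) + 22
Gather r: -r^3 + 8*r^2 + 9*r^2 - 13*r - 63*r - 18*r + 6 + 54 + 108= -r^3 + 17*r^2 - 94*r + 168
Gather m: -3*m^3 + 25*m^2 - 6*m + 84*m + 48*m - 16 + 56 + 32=-3*m^3 + 25*m^2 + 126*m + 72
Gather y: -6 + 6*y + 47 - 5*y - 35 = y + 6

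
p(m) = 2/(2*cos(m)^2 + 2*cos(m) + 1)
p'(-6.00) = 0.14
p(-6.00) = 0.42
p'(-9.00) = 1.93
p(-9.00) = 2.39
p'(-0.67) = -0.44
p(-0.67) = 0.53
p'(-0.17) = -0.08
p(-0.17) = 0.41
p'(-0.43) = -0.24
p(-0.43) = 0.45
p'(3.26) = 0.48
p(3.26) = 2.03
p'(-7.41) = -1.35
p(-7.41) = 0.90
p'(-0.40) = -0.21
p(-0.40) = 0.44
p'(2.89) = -1.06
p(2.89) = 2.13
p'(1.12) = 1.33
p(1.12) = 0.89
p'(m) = 2*(4*sin(m)*cos(m) + 2*sin(m))/(2*cos(m)^2 + 2*cos(m) + 1)^2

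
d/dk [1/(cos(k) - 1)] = sin(k)/(cos(k) - 1)^2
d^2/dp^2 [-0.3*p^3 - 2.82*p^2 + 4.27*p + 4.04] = -1.8*p - 5.64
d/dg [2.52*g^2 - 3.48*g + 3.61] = 5.04*g - 3.48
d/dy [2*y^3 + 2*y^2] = 2*y*(3*y + 2)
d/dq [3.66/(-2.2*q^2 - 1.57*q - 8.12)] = (16.104*q + 5.7462)/(2.2*q^2 + 1.57*q + 8.12)^2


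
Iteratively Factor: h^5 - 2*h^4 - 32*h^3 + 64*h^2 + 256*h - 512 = (h - 2)*(h^4 - 32*h^2 + 256) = (h - 2)*(h + 4)*(h^3 - 4*h^2 - 16*h + 64) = (h - 2)*(h + 4)^2*(h^2 - 8*h + 16) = (h - 4)*(h - 2)*(h + 4)^2*(h - 4)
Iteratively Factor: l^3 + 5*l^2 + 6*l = (l + 3)*(l^2 + 2*l) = l*(l + 3)*(l + 2)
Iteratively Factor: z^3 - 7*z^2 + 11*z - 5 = (z - 5)*(z^2 - 2*z + 1) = (z - 5)*(z - 1)*(z - 1)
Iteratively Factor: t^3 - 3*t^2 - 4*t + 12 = (t + 2)*(t^2 - 5*t + 6) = (t - 2)*(t + 2)*(t - 3)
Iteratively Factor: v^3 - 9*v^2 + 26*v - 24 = (v - 4)*(v^2 - 5*v + 6) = (v - 4)*(v - 3)*(v - 2)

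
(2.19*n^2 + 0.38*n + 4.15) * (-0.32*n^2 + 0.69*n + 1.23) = -0.7008*n^4 + 1.3895*n^3 + 1.6279*n^2 + 3.3309*n + 5.1045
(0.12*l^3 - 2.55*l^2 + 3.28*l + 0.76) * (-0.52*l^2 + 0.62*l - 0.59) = -0.0624*l^5 + 1.4004*l^4 - 3.3574*l^3 + 3.1429*l^2 - 1.464*l - 0.4484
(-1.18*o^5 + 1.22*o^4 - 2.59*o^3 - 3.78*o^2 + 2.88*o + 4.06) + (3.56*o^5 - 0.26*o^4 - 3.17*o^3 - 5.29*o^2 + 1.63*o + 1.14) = 2.38*o^5 + 0.96*o^4 - 5.76*o^3 - 9.07*o^2 + 4.51*o + 5.2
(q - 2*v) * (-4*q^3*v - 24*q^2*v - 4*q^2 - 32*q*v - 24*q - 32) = -4*q^4*v + 8*q^3*v^2 - 24*q^3*v - 4*q^3 + 48*q^2*v^2 - 24*q^2*v - 24*q^2 + 64*q*v^2 + 48*q*v - 32*q + 64*v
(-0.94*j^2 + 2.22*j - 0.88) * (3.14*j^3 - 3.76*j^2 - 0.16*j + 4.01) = -2.9516*j^5 + 10.5052*j^4 - 10.96*j^3 - 0.8158*j^2 + 9.043*j - 3.5288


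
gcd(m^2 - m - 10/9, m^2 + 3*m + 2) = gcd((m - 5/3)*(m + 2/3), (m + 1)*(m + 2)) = 1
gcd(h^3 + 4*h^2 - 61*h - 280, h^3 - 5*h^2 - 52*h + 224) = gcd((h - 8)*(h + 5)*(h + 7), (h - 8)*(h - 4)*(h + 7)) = h^2 - h - 56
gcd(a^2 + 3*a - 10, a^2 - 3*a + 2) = a - 2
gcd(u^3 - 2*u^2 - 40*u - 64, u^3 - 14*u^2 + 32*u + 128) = u^2 - 6*u - 16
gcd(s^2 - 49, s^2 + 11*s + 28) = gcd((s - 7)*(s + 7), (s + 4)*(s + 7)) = s + 7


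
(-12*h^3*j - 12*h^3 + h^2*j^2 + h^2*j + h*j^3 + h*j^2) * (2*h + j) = -24*h^4*j - 24*h^4 - 10*h^3*j^2 - 10*h^3*j + 3*h^2*j^3 + 3*h^2*j^2 + h*j^4 + h*j^3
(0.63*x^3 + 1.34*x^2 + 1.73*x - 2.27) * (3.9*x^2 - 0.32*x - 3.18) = 2.457*x^5 + 5.0244*x^4 + 4.3148*x^3 - 13.6678*x^2 - 4.775*x + 7.2186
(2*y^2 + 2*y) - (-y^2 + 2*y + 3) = 3*y^2 - 3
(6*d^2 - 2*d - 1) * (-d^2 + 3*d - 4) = -6*d^4 + 20*d^3 - 29*d^2 + 5*d + 4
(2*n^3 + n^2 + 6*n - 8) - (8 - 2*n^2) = 2*n^3 + 3*n^2 + 6*n - 16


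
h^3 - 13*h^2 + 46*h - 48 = (h - 8)*(h - 3)*(h - 2)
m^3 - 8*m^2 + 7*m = m*(m - 7)*(m - 1)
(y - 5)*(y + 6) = y^2 + y - 30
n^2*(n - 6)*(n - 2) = n^4 - 8*n^3 + 12*n^2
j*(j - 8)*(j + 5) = j^3 - 3*j^2 - 40*j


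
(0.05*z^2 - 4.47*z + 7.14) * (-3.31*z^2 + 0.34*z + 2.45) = -0.1655*z^4 + 14.8127*z^3 - 25.0307*z^2 - 8.5239*z + 17.493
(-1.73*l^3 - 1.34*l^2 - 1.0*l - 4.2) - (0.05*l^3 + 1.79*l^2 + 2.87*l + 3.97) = -1.78*l^3 - 3.13*l^2 - 3.87*l - 8.17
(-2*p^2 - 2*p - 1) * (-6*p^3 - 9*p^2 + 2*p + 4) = 12*p^5 + 30*p^4 + 20*p^3 - 3*p^2 - 10*p - 4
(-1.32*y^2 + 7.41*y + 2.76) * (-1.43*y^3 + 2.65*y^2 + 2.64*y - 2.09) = 1.8876*y^5 - 14.0943*y^4 + 12.2049*y^3 + 29.6352*y^2 - 8.2005*y - 5.7684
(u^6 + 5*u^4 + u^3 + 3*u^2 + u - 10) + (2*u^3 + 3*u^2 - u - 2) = u^6 + 5*u^4 + 3*u^3 + 6*u^2 - 12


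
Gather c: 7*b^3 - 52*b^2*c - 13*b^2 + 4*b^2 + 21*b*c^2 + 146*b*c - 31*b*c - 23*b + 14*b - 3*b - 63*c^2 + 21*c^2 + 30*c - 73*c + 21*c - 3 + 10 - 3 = 7*b^3 - 9*b^2 - 12*b + c^2*(21*b - 42) + c*(-52*b^2 + 115*b - 22) + 4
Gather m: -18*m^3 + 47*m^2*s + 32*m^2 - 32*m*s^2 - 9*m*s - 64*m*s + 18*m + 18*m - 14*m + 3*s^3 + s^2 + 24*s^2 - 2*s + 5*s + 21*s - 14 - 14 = -18*m^3 + m^2*(47*s + 32) + m*(-32*s^2 - 73*s + 22) + 3*s^3 + 25*s^2 + 24*s - 28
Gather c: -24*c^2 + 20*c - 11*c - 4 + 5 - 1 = -24*c^2 + 9*c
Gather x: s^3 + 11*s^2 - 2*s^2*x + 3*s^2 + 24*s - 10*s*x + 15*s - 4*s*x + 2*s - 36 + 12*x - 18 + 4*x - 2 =s^3 + 14*s^2 + 41*s + x*(-2*s^2 - 14*s + 16) - 56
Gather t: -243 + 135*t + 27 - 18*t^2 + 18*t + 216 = -18*t^2 + 153*t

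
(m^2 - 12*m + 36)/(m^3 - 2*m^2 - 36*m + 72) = (m - 6)/(m^2 + 4*m - 12)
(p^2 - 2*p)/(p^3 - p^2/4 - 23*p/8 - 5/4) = 8*p/(8*p^2 + 14*p + 5)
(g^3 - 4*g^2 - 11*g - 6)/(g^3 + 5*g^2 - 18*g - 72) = (g^3 - 4*g^2 - 11*g - 6)/(g^3 + 5*g^2 - 18*g - 72)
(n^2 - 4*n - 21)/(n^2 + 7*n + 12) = (n - 7)/(n + 4)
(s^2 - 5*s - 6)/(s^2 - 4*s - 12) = (s + 1)/(s + 2)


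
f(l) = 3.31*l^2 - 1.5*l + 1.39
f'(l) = 6.62*l - 1.5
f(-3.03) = 36.32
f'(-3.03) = -21.56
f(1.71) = 8.50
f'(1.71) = 9.82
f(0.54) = 1.55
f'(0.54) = 2.07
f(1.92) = 10.71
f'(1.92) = 11.21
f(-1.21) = 8.05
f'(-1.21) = -9.51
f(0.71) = 1.99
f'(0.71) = 3.20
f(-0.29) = 2.10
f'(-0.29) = -3.42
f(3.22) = 30.88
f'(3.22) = 19.82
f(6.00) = 111.55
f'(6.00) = 38.22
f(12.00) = 460.03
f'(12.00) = 77.94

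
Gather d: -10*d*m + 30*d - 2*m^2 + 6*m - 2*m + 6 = d*(30 - 10*m) - 2*m^2 + 4*m + 6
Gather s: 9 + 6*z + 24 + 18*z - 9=24*z + 24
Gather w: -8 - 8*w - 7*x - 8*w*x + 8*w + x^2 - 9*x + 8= -8*w*x + x^2 - 16*x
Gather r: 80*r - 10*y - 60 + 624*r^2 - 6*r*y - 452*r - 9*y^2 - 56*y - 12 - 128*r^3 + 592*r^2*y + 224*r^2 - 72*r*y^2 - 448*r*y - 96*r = -128*r^3 + r^2*(592*y + 848) + r*(-72*y^2 - 454*y - 468) - 9*y^2 - 66*y - 72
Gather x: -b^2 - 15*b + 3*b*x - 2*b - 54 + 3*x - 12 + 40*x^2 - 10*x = -b^2 - 17*b + 40*x^2 + x*(3*b - 7) - 66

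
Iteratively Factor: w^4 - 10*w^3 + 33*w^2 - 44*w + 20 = (w - 2)*(w^3 - 8*w^2 + 17*w - 10) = (w - 2)*(w - 1)*(w^2 - 7*w + 10) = (w - 5)*(w - 2)*(w - 1)*(w - 2)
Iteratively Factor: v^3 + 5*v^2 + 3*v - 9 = (v - 1)*(v^2 + 6*v + 9) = (v - 1)*(v + 3)*(v + 3)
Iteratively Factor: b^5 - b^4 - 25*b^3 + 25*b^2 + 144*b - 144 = (b - 1)*(b^4 - 25*b^2 + 144) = (b - 3)*(b - 1)*(b^3 + 3*b^2 - 16*b - 48) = (b - 4)*(b - 3)*(b - 1)*(b^2 + 7*b + 12) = (b - 4)*(b - 3)*(b - 1)*(b + 3)*(b + 4)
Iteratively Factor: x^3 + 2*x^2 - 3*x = (x + 3)*(x^2 - x) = x*(x + 3)*(x - 1)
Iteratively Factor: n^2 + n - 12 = (n - 3)*(n + 4)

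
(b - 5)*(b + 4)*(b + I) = b^3 - b^2 + I*b^2 - 20*b - I*b - 20*I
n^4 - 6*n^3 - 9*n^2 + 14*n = n*(n - 7)*(n - 1)*(n + 2)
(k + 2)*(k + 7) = k^2 + 9*k + 14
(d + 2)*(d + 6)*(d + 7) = d^3 + 15*d^2 + 68*d + 84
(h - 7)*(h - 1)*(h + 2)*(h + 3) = h^4 - 3*h^3 - 27*h^2 - 13*h + 42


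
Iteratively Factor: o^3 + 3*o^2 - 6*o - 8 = (o + 4)*(o^2 - o - 2) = (o - 2)*(o + 4)*(o + 1)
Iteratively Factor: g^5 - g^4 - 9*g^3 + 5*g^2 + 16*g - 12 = (g - 1)*(g^4 - 9*g^2 - 4*g + 12) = (g - 1)*(g + 2)*(g^3 - 2*g^2 - 5*g + 6) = (g - 1)*(g + 2)^2*(g^2 - 4*g + 3) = (g - 3)*(g - 1)*(g + 2)^2*(g - 1)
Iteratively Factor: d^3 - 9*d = (d - 3)*(d^2 + 3*d) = (d - 3)*(d + 3)*(d)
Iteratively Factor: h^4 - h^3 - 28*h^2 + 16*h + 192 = (h - 4)*(h^3 + 3*h^2 - 16*h - 48) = (h - 4)*(h + 4)*(h^2 - h - 12) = (h - 4)^2*(h + 4)*(h + 3)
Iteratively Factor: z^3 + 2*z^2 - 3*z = (z - 1)*(z^2 + 3*z) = z*(z - 1)*(z + 3)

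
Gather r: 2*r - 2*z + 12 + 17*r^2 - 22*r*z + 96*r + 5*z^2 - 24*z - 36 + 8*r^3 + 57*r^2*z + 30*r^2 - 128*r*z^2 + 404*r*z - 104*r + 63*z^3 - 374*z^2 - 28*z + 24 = 8*r^3 + r^2*(57*z + 47) + r*(-128*z^2 + 382*z - 6) + 63*z^3 - 369*z^2 - 54*z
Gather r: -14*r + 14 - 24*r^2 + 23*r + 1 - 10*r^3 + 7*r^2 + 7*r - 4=-10*r^3 - 17*r^2 + 16*r + 11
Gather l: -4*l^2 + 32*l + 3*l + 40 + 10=-4*l^2 + 35*l + 50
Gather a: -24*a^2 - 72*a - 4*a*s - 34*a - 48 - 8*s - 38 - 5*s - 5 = -24*a^2 + a*(-4*s - 106) - 13*s - 91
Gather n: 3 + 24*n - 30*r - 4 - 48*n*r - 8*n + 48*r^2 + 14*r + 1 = n*(16 - 48*r) + 48*r^2 - 16*r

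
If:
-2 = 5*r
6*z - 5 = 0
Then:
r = -2/5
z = 5/6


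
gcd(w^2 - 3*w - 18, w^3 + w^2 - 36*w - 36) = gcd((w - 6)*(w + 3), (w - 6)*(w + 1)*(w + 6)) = w - 6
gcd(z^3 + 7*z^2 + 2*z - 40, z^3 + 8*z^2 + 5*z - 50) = z^2 + 3*z - 10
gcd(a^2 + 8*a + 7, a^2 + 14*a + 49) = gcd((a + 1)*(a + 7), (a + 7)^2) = a + 7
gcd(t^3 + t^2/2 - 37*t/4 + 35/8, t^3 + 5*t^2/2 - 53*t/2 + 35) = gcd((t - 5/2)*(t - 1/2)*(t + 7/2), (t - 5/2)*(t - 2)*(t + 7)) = t - 5/2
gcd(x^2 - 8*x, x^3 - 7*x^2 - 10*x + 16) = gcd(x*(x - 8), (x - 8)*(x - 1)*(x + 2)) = x - 8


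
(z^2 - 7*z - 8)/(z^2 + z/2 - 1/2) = 2*(z - 8)/(2*z - 1)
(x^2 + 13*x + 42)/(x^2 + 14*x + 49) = (x + 6)/(x + 7)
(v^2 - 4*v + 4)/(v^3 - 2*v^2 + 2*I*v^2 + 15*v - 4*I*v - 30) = (v - 2)/(v^2 + 2*I*v + 15)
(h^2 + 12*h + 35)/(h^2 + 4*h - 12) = (h^2 + 12*h + 35)/(h^2 + 4*h - 12)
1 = 1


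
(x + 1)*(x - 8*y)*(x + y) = x^3 - 7*x^2*y + x^2 - 8*x*y^2 - 7*x*y - 8*y^2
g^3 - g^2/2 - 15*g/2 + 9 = (g - 2)*(g - 3/2)*(g + 3)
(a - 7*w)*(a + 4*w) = a^2 - 3*a*w - 28*w^2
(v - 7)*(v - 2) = v^2 - 9*v + 14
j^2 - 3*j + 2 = (j - 2)*(j - 1)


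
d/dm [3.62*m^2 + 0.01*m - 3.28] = 7.24*m + 0.01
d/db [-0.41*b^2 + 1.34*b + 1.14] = 1.34 - 0.82*b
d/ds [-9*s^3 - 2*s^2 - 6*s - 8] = -27*s^2 - 4*s - 6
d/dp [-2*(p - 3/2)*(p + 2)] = -4*p - 1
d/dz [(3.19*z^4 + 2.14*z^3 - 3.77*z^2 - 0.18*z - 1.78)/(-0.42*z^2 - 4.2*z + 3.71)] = (-2.6796*z^5 - 41.0928*z^4 + 29.3636*z^3 + 39.5766*z^2 - 29.4686*z - 8.1438)/(0.1764*z^4 + 3.528*z^3 + 14.5236*z^2 - 31.164*z + 13.7641)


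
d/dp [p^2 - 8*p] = 2*p - 8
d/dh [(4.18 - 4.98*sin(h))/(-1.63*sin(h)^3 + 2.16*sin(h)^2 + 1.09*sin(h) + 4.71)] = (-16.2348*sin(h)^3 + 31.197*sin(h)^2 - 18.0576*sin(h) - 28.012)*cos(h)/(2.6569*sin(h)^6 - 7.0416*sin(h)^5 + 1.1122*sin(h)^4 - 10.6458*sin(h)^3 + 21.5353*sin(h)^2 + 10.2678*sin(h) + 22.1841)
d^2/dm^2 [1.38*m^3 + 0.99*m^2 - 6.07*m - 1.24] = 8.28*m + 1.98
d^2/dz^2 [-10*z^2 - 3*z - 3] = -20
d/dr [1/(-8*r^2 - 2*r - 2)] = (8*r + 1)/(2*(4*r^2 + r + 1)^2)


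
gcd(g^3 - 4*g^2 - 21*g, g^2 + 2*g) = g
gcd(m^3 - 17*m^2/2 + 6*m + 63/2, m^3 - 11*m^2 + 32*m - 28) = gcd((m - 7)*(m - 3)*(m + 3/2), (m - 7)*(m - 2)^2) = m - 7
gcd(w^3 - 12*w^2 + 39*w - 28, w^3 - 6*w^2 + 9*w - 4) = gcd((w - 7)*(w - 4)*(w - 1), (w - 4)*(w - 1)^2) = w^2 - 5*w + 4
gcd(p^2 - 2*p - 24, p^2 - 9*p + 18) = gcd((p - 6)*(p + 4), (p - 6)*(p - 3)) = p - 6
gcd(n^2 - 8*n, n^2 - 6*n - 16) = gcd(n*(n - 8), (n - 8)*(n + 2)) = n - 8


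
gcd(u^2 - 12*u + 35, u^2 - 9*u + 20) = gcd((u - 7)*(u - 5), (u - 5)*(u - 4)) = u - 5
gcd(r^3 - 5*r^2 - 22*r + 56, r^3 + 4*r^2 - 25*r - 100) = r + 4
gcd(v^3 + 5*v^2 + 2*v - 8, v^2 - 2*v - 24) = v + 4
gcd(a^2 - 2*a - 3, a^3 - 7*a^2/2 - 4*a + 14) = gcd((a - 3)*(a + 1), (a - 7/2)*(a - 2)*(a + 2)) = 1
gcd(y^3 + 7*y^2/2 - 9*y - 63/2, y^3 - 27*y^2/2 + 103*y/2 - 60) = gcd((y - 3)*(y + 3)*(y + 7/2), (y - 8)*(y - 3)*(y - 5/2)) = y - 3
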